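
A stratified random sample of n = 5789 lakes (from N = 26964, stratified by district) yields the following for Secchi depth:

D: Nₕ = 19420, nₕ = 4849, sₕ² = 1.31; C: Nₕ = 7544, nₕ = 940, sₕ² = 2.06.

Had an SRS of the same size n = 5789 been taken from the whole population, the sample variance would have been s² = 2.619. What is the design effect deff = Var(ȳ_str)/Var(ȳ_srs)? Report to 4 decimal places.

Var(ȳ_str) = Σ Wₕ²(1−fₕ)sₕ²/nₕ with Wₕ = Nₕ/26964:
  D: (19420/26964)²·(1−4849/19420)·1.31/4849 = 1.051451 × 10^-4
  C: (7544/26964)²·(1−940/7544)·2.06/940 = 1.5016872 × 10^-4
  → Var(ȳ_str) = 2.5531382 × 10^-4.
Var(ȳ_srs) = (1 − 5789/26964)·2.619/5789 = 3.5528024 × 10^-4.
deff = (2.5531382 × 10^-4) / (3.5528024 × 10^-4) = 0.7186.

0.7186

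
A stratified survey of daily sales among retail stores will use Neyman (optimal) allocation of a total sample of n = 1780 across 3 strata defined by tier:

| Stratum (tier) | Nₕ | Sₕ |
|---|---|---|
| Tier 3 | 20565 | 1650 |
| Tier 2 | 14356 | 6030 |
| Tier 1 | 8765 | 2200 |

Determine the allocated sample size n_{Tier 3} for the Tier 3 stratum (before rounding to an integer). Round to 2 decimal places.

432.10

Neyman allocation: nₕ = n·NₕSₕ / Σⱼ NⱼSⱼ.
Σ NⱼSⱼ = 20565·1650 + 14356·6030 + 8765·2200 = 1.3978193 × 10^8.
n_{Tier 3} = 1780·20565·1650 / (1.3978193 × 10^8) = 432.10.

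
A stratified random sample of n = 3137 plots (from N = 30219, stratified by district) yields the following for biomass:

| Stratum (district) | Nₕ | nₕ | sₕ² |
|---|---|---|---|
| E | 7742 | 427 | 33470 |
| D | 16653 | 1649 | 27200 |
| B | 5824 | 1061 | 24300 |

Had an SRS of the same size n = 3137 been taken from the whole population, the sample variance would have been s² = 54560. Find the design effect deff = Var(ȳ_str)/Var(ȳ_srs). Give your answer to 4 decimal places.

0.6461

Var(ȳ_str) = Σ Wₕ²(1−fₕ)sₕ²/nₕ with Wₕ = Nₕ/30219:
  E: (7742/30219)²·(1−427/7742)·33470/427 = 4.8611067
  D: (16653/30219)²·(1−1649/16653)·27200/1649 = 4.5132315
  B: (5824/30219)²·(1−1061/5824)·24300/1061 = 0.69571707
  → Var(ȳ_str) = 10.070055.
Var(ȳ_srs) = (1 − 3137/30219)·54560/3137 = 15.586927.
deff = 10.070055 / 15.586927 = 0.6461.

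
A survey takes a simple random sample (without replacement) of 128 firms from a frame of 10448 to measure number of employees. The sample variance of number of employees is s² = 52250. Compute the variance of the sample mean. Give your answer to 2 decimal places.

Under SRS without replacement, Var(ȳ) = (1 − f)·s²/n with f = n/N = 128/10448 = 0.01225115.
Var(ȳ) = (1 − 0.01225115)·52250/128 = 0.98774885·408.20312 = 403.20217.

403.20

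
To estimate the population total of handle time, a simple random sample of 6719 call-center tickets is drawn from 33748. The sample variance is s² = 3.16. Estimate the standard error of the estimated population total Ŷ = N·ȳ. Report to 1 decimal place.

655.0

Var(Ŷ) = N²·Var(ȳ) = N²·(1 − n/N)·s²/n.
f = 6719/33748 = 0.19909328; Var(ȳ) = 0.80090672·3.16/6719 = 3.766729 × 10^-4.
Var(Ŷ) = 33748² · (3.766729 × 10^-4) = 429003.13.
SE(Ŷ) = √(429003.13) = 655.0.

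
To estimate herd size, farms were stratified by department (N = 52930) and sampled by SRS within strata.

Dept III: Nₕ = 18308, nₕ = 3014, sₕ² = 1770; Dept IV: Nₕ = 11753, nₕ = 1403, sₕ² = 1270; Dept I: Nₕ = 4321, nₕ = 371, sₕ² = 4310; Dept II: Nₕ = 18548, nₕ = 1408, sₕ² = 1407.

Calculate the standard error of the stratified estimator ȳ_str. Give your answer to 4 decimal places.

0.5312

Var(ȳ_str) = Σₕ Wₕ²(1 − fₕ)sₕ²/nₕ with Wₕ = Nₕ/N, N = 52930.
Dept III: Wₕ = 0.34589080; term = 0.34589080²·(1 − 0.16462749)·1770/3014 = 0.058693258.
Dept IV: Wₕ = 0.22204799; term = 0.22204799²·(1 − 0.11937378)·1270/1403 = 0.039303511.
Dept I: Wₕ = 0.08163612; term = 0.08163612²·(1 − 0.08585975)·4310/371 = 0.070775172.
Dept II: Wₕ = 0.35042509; term = 0.35042509²·(1 − 0.07591115)·1407/1408 = 0.11339543.
Sum = 0.28216737.
SE = √(0.28216737) = 0.5312.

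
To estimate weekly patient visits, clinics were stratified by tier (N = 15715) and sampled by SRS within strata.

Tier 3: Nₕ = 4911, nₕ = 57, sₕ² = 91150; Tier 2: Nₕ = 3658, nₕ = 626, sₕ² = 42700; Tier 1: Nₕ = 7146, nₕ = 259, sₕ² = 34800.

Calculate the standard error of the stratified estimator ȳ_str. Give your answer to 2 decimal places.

Var(ȳ_str) = Σₕ Wₕ²(1 − fₕ)sₕ²/nₕ with Wₕ = Nₕ/N, N = 15715.
Tier 3: Wₕ = 0.31250398; term = 0.31250398²·(1 − 0.01160660)·91150/57 = 154.35573.
Tier 2: Wₕ = 0.23277124; term = 0.23277124²·(1 − 0.17113177)·42700/626 = 3.0633574.
Tier 1: Wₕ = 0.45472479; term = 0.45472479²·(1 − 0.03624405)·34800/259 = 26.775883.
Sum = 184.19497.
SE = √(184.19497) = 13.57.

13.57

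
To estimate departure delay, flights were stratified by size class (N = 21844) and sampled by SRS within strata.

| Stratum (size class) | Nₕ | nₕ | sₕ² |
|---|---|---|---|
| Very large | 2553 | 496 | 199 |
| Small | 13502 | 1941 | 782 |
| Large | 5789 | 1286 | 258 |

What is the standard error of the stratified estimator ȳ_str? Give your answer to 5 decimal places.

Var(ȳ_str) = Σₕ Wₕ²(1 − fₕ)sₕ²/nₕ with Wₕ = Nₕ/N, N = 21844.
Very large: Wₕ = 0.11687420; term = 0.11687420²·(1 − 0.19428124)·199/496 = 0.0044156249.
Small: Wₕ = 0.61811024; term = 0.61811024²·(1 − 0.14375648)·782/1941 = 0.13179848.
Large: Wₕ = 0.26501556; term = 0.26501556²·(1 − 0.22214545)·258/1286 = 0.010960236.
Sum = 0.14717434.
SE = √(0.14717434) = 0.38363.

0.38363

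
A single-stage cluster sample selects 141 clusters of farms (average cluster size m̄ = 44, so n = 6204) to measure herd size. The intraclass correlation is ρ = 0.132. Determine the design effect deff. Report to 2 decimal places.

6.68

deff = 1 + (44 − 1)·0.132 = 1 + 5.676 = 6.676.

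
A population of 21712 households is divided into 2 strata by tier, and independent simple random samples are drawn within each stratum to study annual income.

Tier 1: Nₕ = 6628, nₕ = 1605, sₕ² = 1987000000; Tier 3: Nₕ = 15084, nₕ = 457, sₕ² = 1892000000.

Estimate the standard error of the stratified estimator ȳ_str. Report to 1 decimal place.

1423.1

Var(ȳ_str) = Σₕ Wₕ²(1 − fₕ)sₕ²/nₕ with Wₕ = Nₕ/N, N = 21712.
Tier 1: Wₕ = 0.30526898; term = 0.30526898²·(1 − 0.24215450)·1987000000/1605 = 87431.685.
Tier 3: Wₕ = 0.69473102; term = 0.69473102²·(1 − 0.03029700)·1892000000/457 = 1.9376577 × 10^6.
Sum = 2.0250894 × 10^6.
SE = √(2.0250894 × 10^6) = 1423.1.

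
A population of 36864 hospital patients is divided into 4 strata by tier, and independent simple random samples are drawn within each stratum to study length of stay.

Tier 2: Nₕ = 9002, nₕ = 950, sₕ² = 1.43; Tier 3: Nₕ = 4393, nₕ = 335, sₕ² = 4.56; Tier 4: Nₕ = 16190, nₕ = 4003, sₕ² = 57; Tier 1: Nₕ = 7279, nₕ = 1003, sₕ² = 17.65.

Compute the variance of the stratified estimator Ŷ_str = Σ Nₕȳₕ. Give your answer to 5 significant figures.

Var(Ŷ_str) = Σₕ Nₕ²(1 − fₕ)sₕ²/nₕ.
Tier 2: 9002²·(1 − 950/9002)·1.43/950 = 109107.65.
Tier 3: 4393²·(1 − 335/4393)·4.56/335 = 242657.26.
Tier 4: 16190²·(1 − 4003/16190)·57/4003 = 2.8095252 × 10^6.
Tier 1: 7279²·(1 − 1003/7279)·17.65/1003 = 803893.34.
Sum = 3.9651835 × 10^6.

3.9652 × 10^6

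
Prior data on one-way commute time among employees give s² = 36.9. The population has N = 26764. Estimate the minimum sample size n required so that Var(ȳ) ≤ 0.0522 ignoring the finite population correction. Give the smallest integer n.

Without fpc, n₀ = s²/D = 36.9/0.0522 = 706.8966.
Rounding up, n = 707.

707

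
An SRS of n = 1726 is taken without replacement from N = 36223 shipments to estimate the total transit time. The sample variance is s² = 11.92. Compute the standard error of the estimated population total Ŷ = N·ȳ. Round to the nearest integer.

Var(Ŷ) = N²·Var(ȳ) = N²·(1 − n/N)·s²/n.
f = 1726/36223 = 0.04764928; Var(ȳ) = 0.95235072·11.92/1726 = 0.0065770687.
Var(Ŷ) = 36223² · 0.0065770687 = 8.6298095 × 10^6.
SE(Ŷ) = √(8.6298095 × 10^6) = 2938.

2938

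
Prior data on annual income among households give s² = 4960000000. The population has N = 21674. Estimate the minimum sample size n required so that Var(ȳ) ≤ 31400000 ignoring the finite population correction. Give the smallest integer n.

158

Without fpc, n₀ = s²/D = 4960000000/31400000 = 157.9618.
Rounding up, n = 158.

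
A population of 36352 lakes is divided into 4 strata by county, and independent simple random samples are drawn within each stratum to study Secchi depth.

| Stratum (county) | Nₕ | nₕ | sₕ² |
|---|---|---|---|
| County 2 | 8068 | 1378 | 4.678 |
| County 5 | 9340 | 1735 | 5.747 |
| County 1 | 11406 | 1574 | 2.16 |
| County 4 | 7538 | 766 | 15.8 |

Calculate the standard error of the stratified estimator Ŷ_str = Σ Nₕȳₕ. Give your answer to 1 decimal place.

Var(Ŷ_str) = Σₕ Nₕ²(1 − fₕ)sₕ²/nₕ.
County 2: 8068²·(1 − 1378/8068)·4.678/1378 = 183232.71.
County 5: 9340²·(1 − 1735/9340)·5.747/1735 = 235281.52.
County 1: 11406²·(1 − 1574/11406)·2.16/1574 = 153894.91.
County 4: 7538²·(1 − 766/7538)·15.8/766 = 1.0529346 × 10^6.
Sum = 1.6253437 × 10^6.
SE = √(1.6253437 × 10^6) = 1274.9.

1274.9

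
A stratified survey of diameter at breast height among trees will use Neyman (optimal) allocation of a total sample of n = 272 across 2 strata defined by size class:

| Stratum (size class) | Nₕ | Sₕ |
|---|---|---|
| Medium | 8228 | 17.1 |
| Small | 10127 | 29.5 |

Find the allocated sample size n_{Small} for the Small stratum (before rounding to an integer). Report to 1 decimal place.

184.9

Neyman allocation: nₕ = n·NₕSₕ / Σⱼ NⱼSⱼ.
Σ NⱼSⱼ = 8228·17.1 + 10127·29.5 = 439445.3.
n_{Small} = 272·10127·29.5 / 439445.3 = 184.9.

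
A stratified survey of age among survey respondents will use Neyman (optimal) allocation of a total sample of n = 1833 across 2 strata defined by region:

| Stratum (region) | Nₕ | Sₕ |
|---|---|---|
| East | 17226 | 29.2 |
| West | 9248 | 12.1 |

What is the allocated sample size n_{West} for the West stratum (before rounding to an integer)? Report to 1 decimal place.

333.6

Neyman allocation: nₕ = n·NₕSₕ / Σⱼ NⱼSⱼ.
Σ NⱼSⱼ = 17226·29.2 + 9248·12.1 = 614900.
n_{West} = 1833·9248·12.1 / 614900 = 333.6.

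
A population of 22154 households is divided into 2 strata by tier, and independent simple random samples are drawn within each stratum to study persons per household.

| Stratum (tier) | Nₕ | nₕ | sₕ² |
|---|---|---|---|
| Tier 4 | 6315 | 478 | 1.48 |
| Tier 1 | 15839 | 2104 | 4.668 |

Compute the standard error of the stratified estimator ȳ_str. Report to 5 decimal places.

0.03487

Var(ȳ_str) = Σₕ Wₕ²(1 − fₕ)sₕ²/nₕ with Wₕ = Nₕ/N, N = 22154.
Tier 4: Wₕ = 0.28505010; term = 0.28505010²·(1 − 0.07569279)·1.48/478 = 2.3253727 × 10^-4.
Tier 1: Wₕ = 0.71494990; term = 0.71494990²·(1 − 0.13283667)·4.668/2104 = 9.8341591 × 10^-4.
Sum = 0.0012159532.
SE = √(0.0012159532) = 0.03487.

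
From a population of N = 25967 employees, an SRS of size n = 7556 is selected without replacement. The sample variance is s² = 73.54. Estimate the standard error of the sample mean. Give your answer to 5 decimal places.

0.08307

Under SRS without replacement, Var(ȳ) = (1 − f)·s²/n with f = n/N = 7556/25967 = 0.29098471.
Var(ȳ) = (1 − 0.29098471)·73.54/7556 = 0.70901529·0.0097326628 = 0.0069006067.
SE(ȳ) = √(0.0069006067) = 0.08307.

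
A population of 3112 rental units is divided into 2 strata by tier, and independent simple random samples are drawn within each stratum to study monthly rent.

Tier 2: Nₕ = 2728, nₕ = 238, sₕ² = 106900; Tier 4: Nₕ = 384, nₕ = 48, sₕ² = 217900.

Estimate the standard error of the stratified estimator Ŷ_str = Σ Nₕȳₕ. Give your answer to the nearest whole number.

60305

Var(Ŷ_str) = Σₕ Nₕ²(1 − fₕ)sₕ²/nₕ.
Tier 2: 2728²·(1 − 238/2728)·106900/238 = 3.0510158 × 10^9.
Tier 4: 384²·(1 − 48/384)·217900/48 = 5.857152 × 10^8.
Sum = 3.636731 × 10^9.
SE = √(3.636731 × 10^9) = 60305.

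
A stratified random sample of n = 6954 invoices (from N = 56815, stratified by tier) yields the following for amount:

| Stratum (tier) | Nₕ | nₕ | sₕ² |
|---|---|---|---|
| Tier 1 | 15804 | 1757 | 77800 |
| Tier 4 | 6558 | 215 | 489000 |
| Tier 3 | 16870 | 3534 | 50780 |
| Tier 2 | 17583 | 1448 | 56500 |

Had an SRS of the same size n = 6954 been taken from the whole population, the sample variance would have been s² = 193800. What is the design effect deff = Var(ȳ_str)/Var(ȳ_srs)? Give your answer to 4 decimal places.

Var(ȳ_str) = Σ Wₕ²(1−fₕ)sₕ²/nₕ with Wₕ = Nₕ/56815:
  Tier 1: (15804/56815)²·(1−1757/15804)·77800/1757 = 3.0453164
  Tier 4: (6558/56815)²·(1−215/6558)·489000/215 = 29.309641
  Tier 3: (16870/56815)²·(1−3534/16870)·50780/3534 = 1.0014766
  Tier 2: (17583/56815)²·(1−1448/17583)·56500/1448 = 3.4293816
  → Var(ȳ_str) = 36.785816.
Var(ȳ_srs) = (1 − 6954/56815)·193800/6954 = 24.457781.
deff = 36.785816 / 24.457781 = 1.5041.

1.5041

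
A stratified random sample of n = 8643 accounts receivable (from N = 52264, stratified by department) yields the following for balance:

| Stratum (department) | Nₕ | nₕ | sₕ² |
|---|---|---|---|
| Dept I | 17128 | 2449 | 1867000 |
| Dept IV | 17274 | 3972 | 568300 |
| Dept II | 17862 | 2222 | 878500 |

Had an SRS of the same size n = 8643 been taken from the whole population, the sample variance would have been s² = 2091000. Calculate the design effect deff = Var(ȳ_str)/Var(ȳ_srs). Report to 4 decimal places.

0.6074

Var(ȳ_str) = Σ Wₕ²(1−fₕ)sₕ²/nₕ with Wₕ = Nₕ/52264:
  Dept I: (17128/52264)²·(1−2449/17128)·1867000/2449 = 70.170305
  Dept IV: (17274/52264)²·(1−3972/17274)·568300/3972 = 12.035745
  Dept II: (17862/52264)²·(1−2222/17862)·878500/2222 = 40.435168
  → Var(ȳ_str) = 122.64122.
Var(ȳ_srs) = (1 − 8643/52264)·2091000/8643 = 201.92147.
deff = 122.64122 / 201.92147 = 0.6074.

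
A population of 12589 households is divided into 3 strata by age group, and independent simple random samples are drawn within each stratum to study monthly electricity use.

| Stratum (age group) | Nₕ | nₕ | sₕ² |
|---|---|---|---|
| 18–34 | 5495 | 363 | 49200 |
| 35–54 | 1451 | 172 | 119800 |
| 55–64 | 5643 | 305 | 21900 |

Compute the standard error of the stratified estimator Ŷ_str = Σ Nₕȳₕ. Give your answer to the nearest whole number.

85309

Var(Ŷ_str) = Σₕ Nₕ²(1 − fₕ)sₕ²/nₕ.
18–34: 5495²·(1 − 363/5495)·49200/363 = 3.8221948 × 10^9.
35–54: 1451²·(1 − 172/1451)·119800/172 = 1.2926065 × 10^9.
55–64: 5643²·(1 − 305/5643)·21900/305 = 2.1628823 × 10^9.
Sum = 7.2776836 × 10^9.
SE = √(7.2776836 × 10^9) = 85309.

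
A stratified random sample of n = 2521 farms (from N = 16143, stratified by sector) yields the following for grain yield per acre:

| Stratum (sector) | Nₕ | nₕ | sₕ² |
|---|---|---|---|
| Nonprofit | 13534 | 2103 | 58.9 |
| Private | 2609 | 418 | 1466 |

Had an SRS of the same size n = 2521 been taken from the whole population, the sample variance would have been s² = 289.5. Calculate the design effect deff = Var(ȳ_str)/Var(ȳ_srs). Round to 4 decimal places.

0.9655

Var(ȳ_str) = Σ Wₕ²(1−fₕ)sₕ²/nₕ with Wₕ = Nₕ/16143:
  Nonprofit: (13534/16143)²·(1−2103/13534)·58.9/2103 = 0.016627154
  Private: (2609/16143)²·(1−418/2609)·1466/418 = 0.076931757
  → Var(ȳ_str) = 0.093558911.
Var(ȳ_srs) = (1 − 2521/16143)·289.5/2521 = 0.096901913.
deff = 0.093558911 / 0.096901913 = 0.9655.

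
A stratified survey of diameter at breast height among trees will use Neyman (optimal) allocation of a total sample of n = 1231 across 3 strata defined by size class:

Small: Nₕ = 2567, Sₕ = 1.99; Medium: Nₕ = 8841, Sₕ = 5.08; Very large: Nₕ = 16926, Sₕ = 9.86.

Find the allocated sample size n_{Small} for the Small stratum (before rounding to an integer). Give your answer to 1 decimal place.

29.0

Neyman allocation: nₕ = n·NₕSₕ / Σⱼ NⱼSⱼ.
Σ NⱼSⱼ = 2567·1.99 + 8841·5.08 + 16926·9.86 = 216910.97.
n_{Small} = 1231·2567·1.99 / 216910.97 = 29.0.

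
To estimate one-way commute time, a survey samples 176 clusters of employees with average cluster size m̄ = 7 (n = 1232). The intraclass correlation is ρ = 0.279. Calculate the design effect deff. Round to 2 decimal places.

2.67

deff = 1 + (7 − 1)·0.279 = 1 + 1.674 = 2.674.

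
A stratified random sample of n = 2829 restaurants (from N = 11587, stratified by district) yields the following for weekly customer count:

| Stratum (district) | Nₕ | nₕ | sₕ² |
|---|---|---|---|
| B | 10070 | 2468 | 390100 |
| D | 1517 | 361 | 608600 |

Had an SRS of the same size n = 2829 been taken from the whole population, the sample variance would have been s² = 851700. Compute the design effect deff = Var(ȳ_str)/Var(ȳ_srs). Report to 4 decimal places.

0.4928

Var(ȳ_str) = Σ Wₕ²(1−fₕ)sₕ²/nₕ with Wₕ = Nₕ/11587:
  B: (10070/11587)²·(1−2468/10070)·390100/2468 = 90.125174
  D: (1517/11587)²·(1−361/1517)·608600/361 = 22.020448
  → Var(ȳ_str) = 112.14562.
Var(ȳ_srs) = (1 − 2829/11587)·851700/2829 = 227.55566.
deff = 112.14562 / 227.55566 = 0.4928.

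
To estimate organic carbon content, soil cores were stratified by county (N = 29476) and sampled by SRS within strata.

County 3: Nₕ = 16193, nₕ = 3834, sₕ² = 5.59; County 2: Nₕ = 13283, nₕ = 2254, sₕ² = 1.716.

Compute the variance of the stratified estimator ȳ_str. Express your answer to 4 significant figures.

Var(ȳ_str) = Σₕ Wₕ²(1 − fₕ)sₕ²/nₕ with Wₕ = Nₕ/N, N = 29476.
County 3: Wₕ = 0.54936219; term = 0.54936219²·(1 − 0.23676897)·5.59/3834 = 3.3584064 × 10^-4.
County 2: Wₕ = 0.45063781; term = 0.45063781²·(1 − 0.16969058)·1.716/2254 = 1.2836854 × 10^-4.
Sum = 4.6420918 × 10^-4.

4.642 × 10^-4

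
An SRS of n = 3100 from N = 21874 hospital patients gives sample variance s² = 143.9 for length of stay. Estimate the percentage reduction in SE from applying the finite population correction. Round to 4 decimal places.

7.3566

f = n/N = 3100/21874 = 0.14172076.
SE_no-fpc = √(s²/n) = 0.21545151; SE_fpc = √((1−f)s²/n) = 0.19960152.
Ratio = √(1−f) = 0.92643361. Reduction = 100·(1 − 0.92643361) = 7.3566%.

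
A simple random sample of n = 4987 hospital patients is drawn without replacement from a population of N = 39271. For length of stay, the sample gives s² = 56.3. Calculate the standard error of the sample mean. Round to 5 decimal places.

Under SRS without replacement, Var(ȳ) = (1 − f)·s²/n with f = n/N = 4987/39271 = 0.12698938.
Var(ȳ) = (1 − 0.12698938)·56.3/4987 = 0.87301062·0.011289352 = 0.0098557244.
SE(ȳ) = √(0.0098557244) = 0.09928.

0.09928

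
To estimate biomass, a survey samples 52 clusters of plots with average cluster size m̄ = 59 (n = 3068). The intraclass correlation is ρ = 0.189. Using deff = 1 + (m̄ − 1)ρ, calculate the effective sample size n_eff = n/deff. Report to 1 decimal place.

256.5

deff = 1 + (59 − 1)·0.189 = 1 + 10.962 = 11.962.
n_eff = 3068 / 11.962 = 256.5.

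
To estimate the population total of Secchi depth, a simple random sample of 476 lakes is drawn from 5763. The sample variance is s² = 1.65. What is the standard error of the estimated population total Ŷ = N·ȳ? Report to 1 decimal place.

325.0

Var(Ŷ) = N²·Var(ȳ) = N²·(1 − n/N)·s²/n.
f = 476/5763 = 0.08259587; Var(ȳ) = 0.91740413·1.65/476 = 0.0031800773.
Var(Ŷ) = 5763² · 0.0031800773 = 105617.26.
SE(Ŷ) = √(105617.26) = 325.0.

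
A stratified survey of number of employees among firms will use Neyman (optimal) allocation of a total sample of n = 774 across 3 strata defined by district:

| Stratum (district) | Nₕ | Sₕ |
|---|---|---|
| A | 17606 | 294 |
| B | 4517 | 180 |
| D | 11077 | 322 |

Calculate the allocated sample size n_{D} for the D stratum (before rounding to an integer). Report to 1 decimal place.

Neyman allocation: nₕ = n·NₕSₕ / Σⱼ NⱼSⱼ.
Σ NⱼSⱼ = 17606·294 + 4517·180 + 11077·322 = 9.556018 × 10^6.
n_{D} = 774·11077·322 / (9.556018 × 10^6) = 288.9.

288.9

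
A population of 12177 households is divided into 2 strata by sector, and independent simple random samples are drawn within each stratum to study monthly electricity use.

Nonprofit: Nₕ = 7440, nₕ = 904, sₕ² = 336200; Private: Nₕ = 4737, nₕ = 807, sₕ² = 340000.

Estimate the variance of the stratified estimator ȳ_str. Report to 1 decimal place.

Var(ȳ_str) = Σₕ Wₕ²(1 − fₕ)sₕ²/nₕ with Wₕ = Nₕ/N, N = 12177.
Nonprofit: Wₕ = 0.61098793; term = 0.61098793²·(1 − 0.12150538)·336200/904 = 121.96456.
Private: Wₕ = 0.38901207; term = 0.38901207²·(1 − 0.17036099)·340000/807 = 52.895741.
Sum = 174.8603.

174.9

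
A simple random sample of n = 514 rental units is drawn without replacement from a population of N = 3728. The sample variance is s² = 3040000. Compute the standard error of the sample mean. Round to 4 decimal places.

Under SRS without replacement, Var(ȳ) = (1 − f)·s²/n with f = n/N = 514/3728 = 0.13787554.
Var(ȳ) = (1 − 0.13787554)·3040000/514 = 0.86212446·5914.3969 = 5098.9462.
SE(ȳ) = √(5098.9462) = 71.4069.

71.4069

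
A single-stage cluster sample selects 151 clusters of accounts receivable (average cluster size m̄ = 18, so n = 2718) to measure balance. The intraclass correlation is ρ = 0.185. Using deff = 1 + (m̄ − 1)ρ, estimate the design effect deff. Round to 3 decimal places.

deff = 1 + (18 − 1)·0.185 = 1 + 3.145 = 4.145.

4.145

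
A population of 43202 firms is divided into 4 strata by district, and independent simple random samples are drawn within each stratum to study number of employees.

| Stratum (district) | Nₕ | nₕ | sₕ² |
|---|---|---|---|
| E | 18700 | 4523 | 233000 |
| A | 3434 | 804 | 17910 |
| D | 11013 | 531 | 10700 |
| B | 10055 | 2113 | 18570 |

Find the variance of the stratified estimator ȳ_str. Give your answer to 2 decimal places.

Var(ȳ_str) = Σₕ Wₕ²(1 − fₕ)sₕ²/nₕ with Wₕ = Nₕ/N, N = 43202.
E: Wₕ = 0.43285033; term = 0.43285033²·(1 − 0.24187166)·233000/4523 = 7.3172446.
A: Wₕ = 0.07948706; term = 0.07948706²·(1 − 0.23412930)·17910/804 = 0.10779233.
D: Wₕ = 0.25491875; term = 0.25491875²·(1 − 0.04821575)·10700/531 = 1.2463251.
B: Wₕ = 0.23274385; term = 0.23274385²·(1 − 0.21014421)·18570/2113 = 0.37602495.
Sum = 9.047387.

9.05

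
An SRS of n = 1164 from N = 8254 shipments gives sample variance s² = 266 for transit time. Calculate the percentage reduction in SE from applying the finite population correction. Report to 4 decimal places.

7.3190

f = n/N = 1164/8254 = 0.14102253.
SE_no-fpc = √(s²/n) = 0.4780401; SE_fpc = √((1−f)s²/n) = 0.44305252.
Ratio = √(1−f) = 0.92681037. Reduction = 100·(1 − 0.92681037) = 7.3190%.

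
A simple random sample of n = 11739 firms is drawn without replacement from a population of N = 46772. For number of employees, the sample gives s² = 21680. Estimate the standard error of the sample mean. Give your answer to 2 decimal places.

Under SRS without replacement, Var(ȳ) = (1 − f)·s²/n with f = n/N = 11739/46772 = 0.25098349.
Var(ȳ) = (1 − 0.25098349)·21680/11739 = 0.74901651·1.8468353 = 1.3833101.
SE(ȳ) = √(1.3833101) = 1.18.

1.18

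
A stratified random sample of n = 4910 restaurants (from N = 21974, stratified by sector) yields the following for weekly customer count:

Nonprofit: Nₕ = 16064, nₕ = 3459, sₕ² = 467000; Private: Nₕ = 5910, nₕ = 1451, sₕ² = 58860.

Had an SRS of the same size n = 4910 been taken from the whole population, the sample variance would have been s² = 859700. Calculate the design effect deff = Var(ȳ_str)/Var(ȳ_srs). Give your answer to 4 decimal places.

Var(ȳ_str) = Σ Wₕ²(1−fₕ)sₕ²/nₕ with Wₕ = Nₕ/21974:
  Nonprofit: (16064/21974)²·(1−3459/16064)·467000/3459 = 56.616709
  Private: (5910/21974)²·(1−1451/5910)·58860/1451 = 2.2139079
  → Var(ȳ_str) = 58.830617.
Var(ȳ_srs) = (1 − 4910/21974)·859700/4910 = 135.96814.
deff = 58.830617 / 135.96814 = 0.4327.

0.4327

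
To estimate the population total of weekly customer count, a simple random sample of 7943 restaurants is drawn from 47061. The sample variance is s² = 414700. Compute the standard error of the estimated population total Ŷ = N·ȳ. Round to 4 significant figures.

310000

Var(Ŷ) = N²·Var(ȳ) = N²·(1 − n/N)·s²/n.
f = 7943/47061 = 0.16878094; Var(ȳ) = 0.83121906·414700/7943 = 43.397525.
Var(Ŷ) = 47061² · 43.397525 = 9.6114136 × 10^10.
SE(Ŷ) = √(9.6114136 × 10^10) = 310000.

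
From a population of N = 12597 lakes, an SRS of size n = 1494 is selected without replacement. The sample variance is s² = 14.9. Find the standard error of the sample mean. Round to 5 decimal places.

0.09376

Under SRS without replacement, Var(ȳ) = (1 − f)·s²/n with f = n/N = 1494/12597 = 0.11859967.
Var(ȳ) = (1 − 0.11859967)·14.9/1494 = 0.88140033·0.0099732262 = 0.0087904049.
SE(ȳ) = √(0.0087904049) = 0.09376.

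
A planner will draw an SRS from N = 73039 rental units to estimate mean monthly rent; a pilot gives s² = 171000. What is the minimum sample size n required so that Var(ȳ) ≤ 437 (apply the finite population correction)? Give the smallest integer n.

Without fpc, n₀ = s²/D = 171000/437 = 391.3043.
With fpc, (1 − n/N)·s²/n ≤ D requires n ≥ n₀/(1 + n₀/N) = 391.3043/(1 + 391.3043/73039) = 389.2191.
Rounding up, n = 390.

390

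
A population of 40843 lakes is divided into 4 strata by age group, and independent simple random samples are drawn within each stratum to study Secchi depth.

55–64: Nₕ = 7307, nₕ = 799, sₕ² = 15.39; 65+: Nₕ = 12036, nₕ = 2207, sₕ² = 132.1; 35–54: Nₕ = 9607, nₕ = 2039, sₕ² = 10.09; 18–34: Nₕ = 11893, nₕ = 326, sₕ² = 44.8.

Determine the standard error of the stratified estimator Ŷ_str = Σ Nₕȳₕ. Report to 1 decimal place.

5221.3

Var(Ŷ_str) = Σₕ Nₕ²(1 − fₕ)sₕ²/nₕ.
55–64: 7307²·(1 − 799/7307)·15.39/799 = 915964.18.
65+: 12036²·(1 − 2207/12036)·132.1/2207 = 7.0809577 × 10^6.
35–54: 9607²·(1 − 2039/9607)·10.09/2039 = 359784.84.
18–34: 11893²·(1 − 326/11893)·44.8/326 = 1.8904821 × 10^7.
Sum = 2.7261528 × 10^7.
SE = √(2.7261528 × 10^7) = 5221.3.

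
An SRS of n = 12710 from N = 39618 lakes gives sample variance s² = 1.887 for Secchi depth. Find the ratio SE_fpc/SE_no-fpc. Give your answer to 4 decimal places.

f = n/N = 12710/39618 = 0.32081377.
SE_no-fpc = √(s²/n) = 0.012184653; SE_fpc = √((1−f)s²/n) = 0.010041709.
Ratio = √(1−f) = 0.82412756.

0.8241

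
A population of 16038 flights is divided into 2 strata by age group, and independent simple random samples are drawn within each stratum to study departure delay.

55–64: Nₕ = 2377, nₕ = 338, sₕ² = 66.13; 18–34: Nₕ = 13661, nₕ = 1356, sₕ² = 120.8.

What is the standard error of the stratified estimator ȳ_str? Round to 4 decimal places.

0.2488

Var(ȳ_str) = Σₕ Wₕ²(1 − fₕ)sₕ²/nₕ with Wₕ = Nₕ/N, N = 16038.
55–64: Wₕ = 0.14821050; term = 0.14821050²·(1 − 0.14219605)·66.13/338 = 0.0036866152.
18–34: Wₕ = 0.85178950; term = 0.85178950²·(1 − 0.09926067)·120.8/1356 = 0.05821983.
Sum = 0.061906445.
SE = √(0.061906445) = 0.2488.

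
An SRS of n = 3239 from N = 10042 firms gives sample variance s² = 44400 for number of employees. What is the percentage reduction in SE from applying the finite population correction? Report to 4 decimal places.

17.6924

f = n/N = 3239/10042 = 0.32254531.
SE_no-fpc = √(s²/n) = 3.7024228; SE_fpc = √((1−f)s²/n) = 3.0473767.
Ratio = √(1−f) = 0.82307636. Reduction = 100·(1 − 0.82307636) = 17.6924%.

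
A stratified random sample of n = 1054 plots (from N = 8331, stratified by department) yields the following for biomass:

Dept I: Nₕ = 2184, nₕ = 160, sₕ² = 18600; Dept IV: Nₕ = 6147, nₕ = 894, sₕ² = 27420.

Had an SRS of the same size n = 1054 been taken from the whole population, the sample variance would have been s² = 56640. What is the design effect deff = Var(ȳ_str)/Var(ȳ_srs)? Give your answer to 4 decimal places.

0.4617

Var(ȳ_str) = Σ Wₕ²(1−fₕ)sₕ²/nₕ with Wₕ = Nₕ/8331:
  Dept I: (2184/8331)²·(1−160/2184)·18600/160 = 7.403922
  Dept IV: (6147/8331)²·(1−894/6147)·27420/894 = 14.269419
  → Var(ȳ_str) = 21.673341.
Var(ȳ_srs) = (1 − 1054/8331)·56640/1054 = 46.939437.
deff = 21.673341 / 46.939437 = 0.4617.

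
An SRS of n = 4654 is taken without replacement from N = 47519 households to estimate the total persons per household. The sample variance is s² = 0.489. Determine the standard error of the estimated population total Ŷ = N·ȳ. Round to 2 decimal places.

Var(Ŷ) = N²·Var(ȳ) = N²·(1 − n/N)·s²/n.
f = 4654/47519 = 0.09793977; Var(ȳ) = 0.90206023·0.489/4654 = 9.4780286 × 10^-5.
Var(Ŷ) = 47519² · (9.4780286 × 10^-5) = 214019.13.
SE(Ŷ) = √(214019.13) = 462.62.

462.62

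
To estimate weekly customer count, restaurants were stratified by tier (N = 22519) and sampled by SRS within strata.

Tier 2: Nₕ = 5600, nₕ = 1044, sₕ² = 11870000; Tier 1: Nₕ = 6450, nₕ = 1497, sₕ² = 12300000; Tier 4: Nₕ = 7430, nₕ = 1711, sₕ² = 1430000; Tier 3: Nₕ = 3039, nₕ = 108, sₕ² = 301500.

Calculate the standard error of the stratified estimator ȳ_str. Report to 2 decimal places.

Var(ȳ_str) = Σₕ Wₕ²(1 − fₕ)sₕ²/nₕ with Wₕ = Nₕ/N, N = 22519.
Tier 2: Wₕ = 0.24867889; term = 0.24867889²·(1 − 0.18642857)·11870000/1044 = 572.03653.
Tier 1: Wₕ = 0.28642480; term = 0.28642480²·(1 − 0.23209302)·12300000/1497 = 517.62251.
Tier 4: Wₕ = 0.32994360; term = 0.32994360²·(1 − 0.23028264)·1430000/1711 = 70.032033.
Tier 3: Wₕ = 0.13495271; term = 0.13495271²·(1 − 0.03553801)·301500/108 = 49.035643.
Sum = 1208.7267.
SE = √(1208.7267) = 34.77.

34.77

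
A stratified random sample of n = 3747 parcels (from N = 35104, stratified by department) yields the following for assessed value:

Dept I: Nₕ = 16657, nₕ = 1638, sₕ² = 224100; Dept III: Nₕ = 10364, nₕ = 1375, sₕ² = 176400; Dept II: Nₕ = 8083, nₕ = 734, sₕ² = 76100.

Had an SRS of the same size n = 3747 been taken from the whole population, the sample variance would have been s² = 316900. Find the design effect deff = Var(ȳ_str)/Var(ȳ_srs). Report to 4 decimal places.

Var(ȳ_str) = Σ Wₕ²(1−fₕ)sₕ²/nₕ with Wₕ = Nₕ/35104:
  Dept I: (16657/35104)²·(1−1638/16657)·224100/1638 = 27.774903
  Dept III: (10364/35104)²·(1−1375/10364)·176400/1375 = 9.6988771
  Dept II: (8083/35104)²·(1−734/8083)·76100/734 = 4.9977694
  → Var(ȳ_str) = 42.47155.
Var(ȳ_srs) = (1 − 3747/35104)·316900/3747 = 75.546865.
deff = 42.47155 / 75.546865 = 0.5622.

0.5622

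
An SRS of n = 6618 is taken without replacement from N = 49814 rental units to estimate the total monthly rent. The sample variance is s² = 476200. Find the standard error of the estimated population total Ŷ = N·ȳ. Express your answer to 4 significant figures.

Var(Ŷ) = N²·Var(ȳ) = N²·(1 − n/N)·s²/n.
f = 6618/49814 = 0.13285422; Var(ȳ) = 0.86714578·476200/6618 = 62.395712.
Var(Ŷ) = 49814² · 62.395712 = 1.5483088 × 10^11.
SE(Ŷ) = √(1.5483088 × 10^11) = 393500.

393500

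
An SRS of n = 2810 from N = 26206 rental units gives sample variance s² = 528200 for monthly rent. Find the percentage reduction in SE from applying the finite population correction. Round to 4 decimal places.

f = n/N = 2810/26206 = 0.10722735.
SE_no-fpc = √(s²/n) = 13.710271; SE_fpc = √((1−f)s²/n) = 12.954375.
Ratio = √(1−f) = 0.94486647. Reduction = 100·(1 − 0.94486647) = 5.5134%.

5.5134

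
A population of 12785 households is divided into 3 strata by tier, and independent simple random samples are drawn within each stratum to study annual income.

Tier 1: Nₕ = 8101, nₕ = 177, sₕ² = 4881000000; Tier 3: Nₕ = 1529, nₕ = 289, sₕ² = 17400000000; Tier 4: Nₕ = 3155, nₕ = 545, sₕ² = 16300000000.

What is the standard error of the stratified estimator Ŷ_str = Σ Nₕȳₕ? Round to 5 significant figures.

4.6159 × 10^7

Var(Ŷ_str) = Σₕ Nₕ²(1 − fₕ)sₕ²/nₕ.
Tier 1: 8101²·(1 − 177/8101)·4881000000/177 = 1.7701849 × 10^15.
Tier 3: 1529²·(1 − 289/1529)·17400000000/289 = 1.1415122 × 10^14.
Tier 4: 3155²·(1 − 545/3155)·16300000000/545 = 2.4628104 × 10^14.
Sum = 2.1306172 × 10^15.
SE = √(2.1306172 × 10^15) = 4.6159 × 10^7.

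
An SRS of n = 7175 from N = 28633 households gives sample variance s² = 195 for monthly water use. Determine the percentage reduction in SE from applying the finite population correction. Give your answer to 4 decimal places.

13.4312

f = n/N = 7175/28633 = 0.25058499.
SE_no-fpc = √(s²/n) = 0.16485661; SE_fpc = √((1−f)s²/n) = 0.14271432.
Ratio = √(1−f) = 0.86568759. Reduction = 100·(1 − 0.86568759) = 13.4312%.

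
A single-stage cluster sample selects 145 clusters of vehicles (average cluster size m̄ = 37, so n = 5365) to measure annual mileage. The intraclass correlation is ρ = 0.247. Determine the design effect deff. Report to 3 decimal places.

9.892

deff = 1 + (37 − 1)·0.247 = 1 + 8.892 = 9.892.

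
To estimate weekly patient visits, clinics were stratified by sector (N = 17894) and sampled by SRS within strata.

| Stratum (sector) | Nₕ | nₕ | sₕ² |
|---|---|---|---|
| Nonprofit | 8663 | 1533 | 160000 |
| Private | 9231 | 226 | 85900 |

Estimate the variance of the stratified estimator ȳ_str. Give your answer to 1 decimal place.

118.8

Var(ȳ_str) = Σₕ Wₕ²(1 − fₕ)sₕ²/nₕ with Wₕ = Nₕ/N, N = 17894.
Nonprofit: Wₕ = 0.48412876; term = 0.48412876²·(1 − 0.17695948)·160000/1533 = 20.133571.
Private: Wₕ = 0.51587124; term = 0.51587124²·(1 − 0.02448272)·85900/226 = 98.673908.
Sum = 118.80748.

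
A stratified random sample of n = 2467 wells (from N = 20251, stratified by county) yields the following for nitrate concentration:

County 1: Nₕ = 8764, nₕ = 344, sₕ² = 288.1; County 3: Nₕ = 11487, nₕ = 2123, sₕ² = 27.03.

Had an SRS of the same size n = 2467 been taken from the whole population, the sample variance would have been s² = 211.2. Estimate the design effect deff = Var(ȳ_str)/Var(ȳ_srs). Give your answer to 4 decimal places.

2.0489

Var(ȳ_str) = Σ Wₕ²(1−fₕ)sₕ²/nₕ with Wₕ = Nₕ/20251:
  County 1: (8764/20251)²·(1−344/8764)·288.1/344 = 0.1506976
  County 3: (11487/20251)²·(1−2123/11487)·27.03/2123 = 0.0033394207
  → Var(ȳ_str) = 0.15403702.
Var(ȳ_srs) = (1 − 2467/20251)·211.2/2467 = 0.075180938.
deff = 0.15403702 / 0.075180938 = 2.0489.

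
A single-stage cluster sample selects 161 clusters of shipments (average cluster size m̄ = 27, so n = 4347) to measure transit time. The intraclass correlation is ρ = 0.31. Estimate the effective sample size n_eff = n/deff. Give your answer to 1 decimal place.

deff = 1 + (27 − 1)·0.31 = 1 + 8.06 = 9.06.
n_eff = 4347 / 9.06 = 479.8.

479.8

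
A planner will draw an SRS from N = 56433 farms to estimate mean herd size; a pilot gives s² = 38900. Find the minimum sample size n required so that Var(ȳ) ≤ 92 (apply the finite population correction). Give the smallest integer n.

Without fpc, n₀ = s²/D = 38900/92 = 422.8261.
With fpc, (1 − n/N)·s²/n ≤ D requires n ≥ n₀/(1 + n₀/N) = 422.8261/(1 + 422.8261/56433) = 419.6816.
Rounding up, n = 420.

420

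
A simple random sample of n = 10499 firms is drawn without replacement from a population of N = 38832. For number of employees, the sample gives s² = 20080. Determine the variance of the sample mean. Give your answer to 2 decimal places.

Under SRS without replacement, Var(ȳ) = (1 − f)·s²/n with f = n/N = 10499/38832 = 0.27036980.
Var(ȳ) = (1 − 0.27036980)·20080/10499 = 0.72963020·1.9125631 = 1.3954638.

1.40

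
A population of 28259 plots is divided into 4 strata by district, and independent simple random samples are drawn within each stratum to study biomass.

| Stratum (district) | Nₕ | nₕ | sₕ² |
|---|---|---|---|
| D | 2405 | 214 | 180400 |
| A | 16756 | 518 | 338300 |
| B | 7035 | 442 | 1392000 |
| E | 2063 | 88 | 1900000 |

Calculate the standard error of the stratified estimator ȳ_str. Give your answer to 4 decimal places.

22.8288

Var(ȳ_str) = Σₕ Wₕ²(1 − fₕ)sₕ²/nₕ with Wₕ = Nₕ/N, N = 28259.
D: Wₕ = 0.08510563; term = 0.08510563²·(1 − 0.08898129)·180400/214 = 5.5624566.
A: Wₕ = 0.59294384; term = 0.59294384²·(1 − 0.03091430)·338300/518 = 222.51616.
B: Wₕ = 0.24894724; term = 0.24894724²·(1 − 0.06282871)·1392000/442 = 182.91552.
E: Wₕ = 0.07300329; term = 0.07300329²·(1 − 0.04265633)·1900000/88 = 110.15994.
Sum = 521.15408.
SE = √(521.15408) = 22.8288.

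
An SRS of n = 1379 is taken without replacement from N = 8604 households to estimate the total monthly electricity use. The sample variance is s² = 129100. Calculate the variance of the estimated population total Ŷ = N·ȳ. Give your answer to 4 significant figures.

Var(Ŷ) = N²·Var(ȳ) = N²·(1 − n/N)·s²/n.
f = 1379/8604 = 0.16027429; Var(ȳ) = 0.83972571·129100/1379 = 78.613915.
Var(Ŷ) = 8604² · 78.613915 = 5.819695 × 10^9.

5.820 × 10^9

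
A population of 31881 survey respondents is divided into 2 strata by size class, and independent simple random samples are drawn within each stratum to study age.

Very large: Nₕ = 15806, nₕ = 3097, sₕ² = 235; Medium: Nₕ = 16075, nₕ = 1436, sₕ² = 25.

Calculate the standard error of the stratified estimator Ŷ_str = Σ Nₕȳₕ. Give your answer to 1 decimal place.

4397.7

Var(Ŷ_str) = Σₕ Nₕ²(1 − fₕ)sₕ²/nₕ.
Very large: 15806²·(1 − 3097/15806)·235/3097 = 1.5242634 × 10^7.
Medium: 16075²·(1 − 1436/16075)·25/1436 = 4.0968302 × 10^6.
Sum = 1.9339464 × 10^7.
SE = √(1.9339464 × 10^7) = 4397.7.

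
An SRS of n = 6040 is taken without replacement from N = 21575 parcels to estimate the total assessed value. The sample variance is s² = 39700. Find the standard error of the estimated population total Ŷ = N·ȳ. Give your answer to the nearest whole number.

Var(Ŷ) = N²·Var(ȳ) = N²·(1 − n/N)·s²/n.
f = 6040/21575 = 0.27995365; Var(ȳ) = 0.72004635·39700/6040 = 4.732755.
Var(Ŷ) = 21575² · 4.732755 = 2.2030058 × 10^9.
SE(Ŷ) = √(2.2030058 × 10^9) = 46936.

46936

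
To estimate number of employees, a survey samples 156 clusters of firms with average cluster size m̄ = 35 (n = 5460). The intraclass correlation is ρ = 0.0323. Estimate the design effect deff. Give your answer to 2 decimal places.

deff = 1 + (35 − 1)·0.0323 = 1 + 1.0982 = 2.0982.

2.10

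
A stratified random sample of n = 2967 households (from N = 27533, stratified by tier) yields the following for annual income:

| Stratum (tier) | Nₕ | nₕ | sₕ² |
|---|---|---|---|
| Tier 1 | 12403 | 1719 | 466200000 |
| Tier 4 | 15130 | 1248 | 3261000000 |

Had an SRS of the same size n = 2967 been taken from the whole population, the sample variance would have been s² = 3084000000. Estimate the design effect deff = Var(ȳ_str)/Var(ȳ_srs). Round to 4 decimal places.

Var(ȳ_str) = Σ Wₕ²(1−fₕ)sₕ²/nₕ with Wₕ = Nₕ/27533:
  Tier 1: (12403/27533)²·(1−1719/12403)·466200000/1719 = 47407.816
  Tier 4: (15130/27533)²·(1−1248/15130)·3261000000/1248 = 723969.24
  → Var(ȳ_str) = 771377.06.
Var(ȳ_srs) = (1 − 2967/27533)·3084000000/2967 = 927422.73.
deff = 771377.06 / 927422.73 = 0.8317.

0.8317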